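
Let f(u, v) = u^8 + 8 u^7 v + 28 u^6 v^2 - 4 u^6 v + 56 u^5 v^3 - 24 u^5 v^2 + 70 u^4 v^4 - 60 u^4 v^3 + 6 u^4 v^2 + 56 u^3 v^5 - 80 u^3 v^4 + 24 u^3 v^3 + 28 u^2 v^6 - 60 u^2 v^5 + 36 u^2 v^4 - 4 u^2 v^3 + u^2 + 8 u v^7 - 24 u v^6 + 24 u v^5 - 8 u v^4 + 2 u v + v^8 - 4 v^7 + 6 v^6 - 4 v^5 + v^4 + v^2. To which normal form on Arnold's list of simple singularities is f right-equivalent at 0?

A3

The Hessian of f at 0 has rank 1. Corank 1: A-series; mu = 3 gives A_3.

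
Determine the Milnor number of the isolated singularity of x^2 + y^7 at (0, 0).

The Hessian of f at 0 has rank 1. Corank 1: A-series; mu = 6 gives A_6.

6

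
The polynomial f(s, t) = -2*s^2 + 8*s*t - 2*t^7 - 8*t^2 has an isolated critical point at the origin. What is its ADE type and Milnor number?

Type A_6, Milnor number mu = 6.

The Hessian of f at 0 is [[-4, 8], [8, -16]] with rank 1, so corank 1. A Groebner basis of the Jacobian ideal J(f) in C{s,t} is {t^6, s - 2*t}; counting standard monomials gives mu = 6. Corank 1: A-series; mu = 6 gives A_6.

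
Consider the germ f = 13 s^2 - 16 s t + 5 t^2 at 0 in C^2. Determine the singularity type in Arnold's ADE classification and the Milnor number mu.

Type A_{1}, Milnor number mu = 1.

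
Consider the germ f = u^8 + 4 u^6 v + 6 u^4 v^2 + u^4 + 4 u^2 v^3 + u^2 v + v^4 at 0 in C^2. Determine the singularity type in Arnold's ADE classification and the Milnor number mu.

Type D_5, Milnor number mu = 5.

The Hessian of f at 0 is [[0, 0], [0, 0]] with rank 0, so corank 2. A Groebner basis of the Jacobian ideal J(f) in C{u,v} is {u^3, u^2/4 + v^3, u*v}; counting standard monomials gives mu = 5. Corank 2; j^3 = u^2*v has shape L^2 M (L != M), so D-series; mu = 5 gives D_5.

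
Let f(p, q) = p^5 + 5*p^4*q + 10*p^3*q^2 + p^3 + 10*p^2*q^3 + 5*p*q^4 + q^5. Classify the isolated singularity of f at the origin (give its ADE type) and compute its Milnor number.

The Hessian of f at 0 is [[0, 0], [0, 0]] with rank 0, so corank 2. A Groebner basis of the Jacobian ideal J(f) in C{p,q} is {q^5, p*q^3 + q^4/4, p^2}; counting standard monomials gives mu = 8. Corank 2; j^3 = p^3 is a perfect cube, so E-series; the 5-jet and mu = 8 give E_8.

Type E_8, Milnor number mu = 8.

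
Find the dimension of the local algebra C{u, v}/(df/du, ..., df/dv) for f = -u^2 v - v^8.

9

The Hessian of f at 0 has rank 0. Corank 2; j^3 = -u^2*v has shape L^2 M (L != M), so D-series; mu = 9 gives D_9.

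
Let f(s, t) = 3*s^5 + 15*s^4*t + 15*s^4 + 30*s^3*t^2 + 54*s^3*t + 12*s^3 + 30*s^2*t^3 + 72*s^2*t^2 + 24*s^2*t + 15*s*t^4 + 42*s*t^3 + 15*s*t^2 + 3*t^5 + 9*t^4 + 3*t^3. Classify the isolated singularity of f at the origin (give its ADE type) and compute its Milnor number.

Type D5, Milnor number mu = 5.

The Hessian of f at 0 is [[0, 0], [0, 0]] with rank 0, so corank 2. A Groebner basis of the Jacobian ideal J(f) in C{s,t} is {s*t^2 + 4*s*t + 2*t^2, -8*s*t + t^3 - 4*t^2, s^2 + 2*s*t + 3*t^2/4}; counting standard monomials gives mu = 5. Corank 2; j^3 = 3*(s + t)*(2*s + t)^2 has shape L^2 M (L != M), so D-series; mu = 5 gives D_5.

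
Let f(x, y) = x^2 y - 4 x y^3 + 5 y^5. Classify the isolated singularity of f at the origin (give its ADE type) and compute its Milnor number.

Type D_{6}, Milnor number mu = 6.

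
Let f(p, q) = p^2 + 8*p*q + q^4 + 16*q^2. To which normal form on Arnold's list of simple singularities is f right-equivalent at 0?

A3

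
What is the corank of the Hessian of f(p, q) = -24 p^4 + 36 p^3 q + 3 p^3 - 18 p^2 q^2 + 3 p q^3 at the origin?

2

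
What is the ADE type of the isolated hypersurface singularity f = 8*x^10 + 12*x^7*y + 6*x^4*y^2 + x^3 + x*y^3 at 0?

The Hessian of f at 0 has rank 0. Corank 2; j^3 = x^3 is a perfect cube, so E-series; the 4-jet and mu = 7 give E_7.

E7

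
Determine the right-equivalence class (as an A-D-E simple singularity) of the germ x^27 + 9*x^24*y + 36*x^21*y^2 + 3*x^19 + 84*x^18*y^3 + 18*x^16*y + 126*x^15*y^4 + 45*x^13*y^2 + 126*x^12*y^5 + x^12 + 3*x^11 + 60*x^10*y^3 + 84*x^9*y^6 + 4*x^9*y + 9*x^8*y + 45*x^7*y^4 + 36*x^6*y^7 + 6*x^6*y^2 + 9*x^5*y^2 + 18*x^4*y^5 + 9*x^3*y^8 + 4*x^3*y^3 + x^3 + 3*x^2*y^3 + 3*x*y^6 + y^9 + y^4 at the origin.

E6

The Hessian of f at 0 has rank 0. Corank 2; j^3 = x^3 is a perfect cube, so E-series; the 4-jet and mu = 6 give E_6.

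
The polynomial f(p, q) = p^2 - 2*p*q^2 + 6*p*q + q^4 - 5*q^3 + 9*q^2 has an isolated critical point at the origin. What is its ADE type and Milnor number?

Type A_{2}, Milnor number mu = 2.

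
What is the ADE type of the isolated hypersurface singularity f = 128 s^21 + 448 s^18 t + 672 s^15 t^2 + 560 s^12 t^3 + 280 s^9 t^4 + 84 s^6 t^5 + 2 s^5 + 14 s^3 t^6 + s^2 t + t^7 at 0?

The Hessian of f at 0 has rank 0. Corank 2; j^3 = s^2*t has shape L^2 M (L != M), so D-series; mu = 8 gives D_8.

D_{8}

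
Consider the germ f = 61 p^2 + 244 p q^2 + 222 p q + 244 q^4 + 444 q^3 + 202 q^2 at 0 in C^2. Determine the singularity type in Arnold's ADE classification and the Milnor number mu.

The Hessian of f at 0 is [[122, 222], [222, 404]] with rank 2, so corank 0. A Groebner basis of the Jacobian ideal J(f) in C{p,q} is {p, q}; counting standard monomials gives mu = 1. Corank 0: nondegenerate Morse point, so A_1.

Type A1, Milnor number mu = 1.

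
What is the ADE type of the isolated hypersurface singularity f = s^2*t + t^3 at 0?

The Hessian of f at 0 is [[0, 0], [0, 0]] with rank 0, so corank 2. A Groebner basis of the Jacobian ideal J(f) in C{s,t} is {t^3, s^2 + 3*t^2, s*t}; counting standard monomials gives mu = 4. Corank 2; j^3 = t*(s^2 + t^2) splits into three distinct lines over C (the quadratic factor has nonzero discriminant), so D_4.

D_{4}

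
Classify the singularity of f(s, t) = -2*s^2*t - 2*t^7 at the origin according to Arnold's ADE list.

The Hessian of f at 0 has rank 0. Corank 2; j^3 = -2*s^2*t has shape L^2 M (L != M), so D-series; mu = 8 gives D_8.

D_8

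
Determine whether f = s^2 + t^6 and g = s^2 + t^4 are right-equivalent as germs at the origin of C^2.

No.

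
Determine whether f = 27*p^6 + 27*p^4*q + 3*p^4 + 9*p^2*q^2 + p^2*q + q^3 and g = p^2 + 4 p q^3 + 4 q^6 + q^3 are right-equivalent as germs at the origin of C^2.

No.

The Hessian of f at 0 has rank 0. Corank 2; j^3 = q*(p^2 + q^2) splits into three distinct lines over C (the quadratic factor has nonzero discriminant), so D_4. The Hessian of g at 0 has rank 1. Corank 1: A-series; mu = 2 gives A_2. f is D_4 but g is A_2, hence not right-equivalent.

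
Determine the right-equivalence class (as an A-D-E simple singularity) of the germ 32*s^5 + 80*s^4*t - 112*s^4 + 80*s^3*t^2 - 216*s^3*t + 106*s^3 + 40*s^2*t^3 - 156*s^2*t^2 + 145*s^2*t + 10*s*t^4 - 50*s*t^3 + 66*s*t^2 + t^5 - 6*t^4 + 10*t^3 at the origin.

D_{4}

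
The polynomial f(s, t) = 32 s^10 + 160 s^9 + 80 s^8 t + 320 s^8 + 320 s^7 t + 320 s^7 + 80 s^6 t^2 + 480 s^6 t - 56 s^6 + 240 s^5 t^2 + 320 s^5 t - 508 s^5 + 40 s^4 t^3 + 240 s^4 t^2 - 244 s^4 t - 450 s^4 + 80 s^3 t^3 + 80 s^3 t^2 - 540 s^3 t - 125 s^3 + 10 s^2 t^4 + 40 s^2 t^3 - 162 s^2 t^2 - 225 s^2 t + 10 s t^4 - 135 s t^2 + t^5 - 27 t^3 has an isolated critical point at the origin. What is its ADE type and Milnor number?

Type E_8, Milnor number mu = 8.

The Hessian of f at 0 has rank 0. Corank 2; j^3 = -(5*s + 3*t)^3 is a perfect cube, so E-series; the 5-jet and mu = 8 give E_8.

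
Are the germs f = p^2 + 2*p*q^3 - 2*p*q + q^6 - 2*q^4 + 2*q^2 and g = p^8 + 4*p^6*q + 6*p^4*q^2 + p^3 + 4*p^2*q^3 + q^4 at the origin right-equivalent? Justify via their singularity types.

No.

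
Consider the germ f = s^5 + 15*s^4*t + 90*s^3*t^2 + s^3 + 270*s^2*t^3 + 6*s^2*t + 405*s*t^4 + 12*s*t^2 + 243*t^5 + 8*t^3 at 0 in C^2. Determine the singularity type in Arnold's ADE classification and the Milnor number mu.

Type E8, Milnor number mu = 8.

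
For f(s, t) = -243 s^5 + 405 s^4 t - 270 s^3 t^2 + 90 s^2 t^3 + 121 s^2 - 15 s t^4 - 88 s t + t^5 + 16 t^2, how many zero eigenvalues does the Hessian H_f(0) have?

1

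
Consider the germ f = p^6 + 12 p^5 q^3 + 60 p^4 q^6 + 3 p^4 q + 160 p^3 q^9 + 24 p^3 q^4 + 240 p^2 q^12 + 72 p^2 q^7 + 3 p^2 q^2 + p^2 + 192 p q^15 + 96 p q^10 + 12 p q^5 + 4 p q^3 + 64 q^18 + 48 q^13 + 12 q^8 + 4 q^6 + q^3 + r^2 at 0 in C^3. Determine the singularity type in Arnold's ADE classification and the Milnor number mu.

Type A_{2}, Milnor number mu = 2.

The Hessian of f at 0 is [[2, 0, 0], [0, 0, 0], [0, 0, 2]] with rank 2, so corank 1. A Groebner basis of the Jacobian ideal J(f) in C{p,q,r} is {q^2, p, r}; counting standard monomials gives mu = 2. Corank 1: A-series; mu = 2 gives A_2.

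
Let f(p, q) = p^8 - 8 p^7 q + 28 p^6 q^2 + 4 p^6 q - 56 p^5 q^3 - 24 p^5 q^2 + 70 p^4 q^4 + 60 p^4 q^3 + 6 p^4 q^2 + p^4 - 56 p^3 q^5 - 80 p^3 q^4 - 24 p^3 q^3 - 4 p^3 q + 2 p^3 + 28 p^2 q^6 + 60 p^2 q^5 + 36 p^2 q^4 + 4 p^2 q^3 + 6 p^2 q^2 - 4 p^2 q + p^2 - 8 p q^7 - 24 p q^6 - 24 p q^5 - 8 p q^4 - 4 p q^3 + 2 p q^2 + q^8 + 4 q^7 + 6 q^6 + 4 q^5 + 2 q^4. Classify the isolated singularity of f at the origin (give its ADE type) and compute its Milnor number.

Type A3, Milnor number mu = 3.

The Hessian of f at 0 is [[2, 0], [0, 0]] with rank 1, so corank 1. A Groebner basis of the Jacobian ideal J(f) in C{p,q} is {p^2, p*q, p + q^2}; counting standard monomials gives mu = 3. Corank 1: A-series; mu = 3 gives A_3.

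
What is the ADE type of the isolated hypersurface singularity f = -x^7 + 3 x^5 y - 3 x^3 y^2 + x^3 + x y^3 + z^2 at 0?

E_{7}

The Hessian of f at 0 has rank 1. Corank 2; j^3 = x^3 is a perfect cube, so E-series; the 4-jet and mu = 7 give E_7.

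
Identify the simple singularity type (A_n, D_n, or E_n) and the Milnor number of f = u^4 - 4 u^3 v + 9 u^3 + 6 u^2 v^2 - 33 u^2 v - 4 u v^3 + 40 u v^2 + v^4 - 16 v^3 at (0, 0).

Type D_{5}, Milnor number mu = 5.

The Hessian of f at 0 has rank 0. Corank 2; j^3 = (u - v)*(3*u - 4*v)^2 has shape L^2 M (L != M), so D-series; mu = 5 gives D_5.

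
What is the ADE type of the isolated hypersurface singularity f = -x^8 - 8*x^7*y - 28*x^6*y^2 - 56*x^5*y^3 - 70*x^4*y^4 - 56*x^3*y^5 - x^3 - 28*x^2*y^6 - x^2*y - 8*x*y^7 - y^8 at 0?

D_{9}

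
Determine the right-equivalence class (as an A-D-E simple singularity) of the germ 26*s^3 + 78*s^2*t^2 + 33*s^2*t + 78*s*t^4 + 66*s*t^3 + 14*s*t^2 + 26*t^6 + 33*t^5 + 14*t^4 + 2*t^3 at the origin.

D_{4}

The Hessian of f at 0 is [[0, 0], [0, 0]] with rank 0, so corank 2. A Groebner basis of the Jacobian ideal J(f) in C{s,t} is {t^3, s^2 - 2*t^2/3, s*t + t^2}; counting standard monomials gives mu = 4. Corank 2; j^3 = (2*s + t)*(13*s^2 + 10*s*t + 2*t^2) splits into three distinct lines over C (the quadratic factor has nonzero discriminant), so D_4.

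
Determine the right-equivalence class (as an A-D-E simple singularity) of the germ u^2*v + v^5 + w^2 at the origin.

D_{6}

The Hessian of f at 0 has rank 1. Corank 2; j^3 = u^2*v has shape L^2 M (L != M), so D-series; mu = 6 gives D_6.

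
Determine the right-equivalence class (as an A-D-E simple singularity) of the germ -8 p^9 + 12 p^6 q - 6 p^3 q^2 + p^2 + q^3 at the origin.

A2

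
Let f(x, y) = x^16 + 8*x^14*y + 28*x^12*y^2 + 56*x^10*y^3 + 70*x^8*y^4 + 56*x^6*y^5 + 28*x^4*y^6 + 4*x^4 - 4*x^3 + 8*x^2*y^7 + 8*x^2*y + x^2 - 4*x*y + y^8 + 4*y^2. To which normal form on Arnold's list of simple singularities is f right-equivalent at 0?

A7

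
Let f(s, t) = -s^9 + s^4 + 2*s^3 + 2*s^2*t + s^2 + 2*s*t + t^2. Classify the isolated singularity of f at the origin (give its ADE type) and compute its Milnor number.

Type A_{8}, Milnor number mu = 8.

The Hessian of f at 0 is [[2, 2], [2, 2]] with rank 1, so corank 1. A Groebner basis of the Jacobian ideal J(f) in C{s,t} is {21*s*t^2 - 18*s*t + 7*s/2 + t^5 + 5*t^4/2 + 10*t^3 - 29*t^2/2 + 7*t/2, s*t^3 - 5*s*t^2/2 + 3*s*t/2 - s/4 + t^4/4 - 3*t^3/2 + 5*t^2/4 - t/4, s^2 + s + t}; counting standard monomials gives mu = 8. Corank 1: A-series; mu = 8 gives A_8.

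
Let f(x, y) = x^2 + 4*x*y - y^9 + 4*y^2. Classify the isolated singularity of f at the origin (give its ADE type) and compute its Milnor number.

Type A8, Milnor number mu = 8.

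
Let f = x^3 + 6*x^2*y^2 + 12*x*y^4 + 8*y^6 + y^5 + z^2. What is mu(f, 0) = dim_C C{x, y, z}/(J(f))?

The Hessian of f at 0 has rank 1. Corank 2; j^3 = x^3 is a perfect cube, so E-series; the 5-jet and mu = 8 give E_8.

8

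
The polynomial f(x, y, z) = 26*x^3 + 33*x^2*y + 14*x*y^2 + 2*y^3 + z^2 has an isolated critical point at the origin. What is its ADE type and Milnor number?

Type D_4, Milnor number mu = 4.

The Hessian of f at 0 is [[0, 0, 0], [0, 0, 0], [0, 0, 2]] with rank 1, so corank 2. A Groebner basis of the Jacobian ideal J(f) in C{x,y,z} is {y^3, x^2 - 2*y^2/3, x*y + y^2, z}; counting standard monomials gives mu = 4. Corank 2; j^3 = (2*x + y)*(13*x^2 + 10*x*y + 2*y^2) splits into three distinct lines over C (the quadratic factor has nonzero discriminant), so D_4.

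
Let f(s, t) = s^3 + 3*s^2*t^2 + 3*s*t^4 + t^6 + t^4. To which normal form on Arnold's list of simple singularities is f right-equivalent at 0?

E_6

The Hessian of f at 0 has rank 0. Corank 2; j^3 = s^3 is a perfect cube, so E-series; the 4-jet and mu = 6 give E_6.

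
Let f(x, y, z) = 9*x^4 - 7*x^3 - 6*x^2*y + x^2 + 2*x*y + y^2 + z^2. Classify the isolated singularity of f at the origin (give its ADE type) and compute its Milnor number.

Type A2, Milnor number mu = 2.

The Hessian of f at 0 is [[2, 2, 0], [2, 2, 0], [0, 0, 2]] with rank 2, so corank 1. A Groebner basis of the Jacobian ideal J(f) in C{x,y,z} is {y^2, x + y, z}; counting standard monomials gives mu = 2. Corank 1: A-series; mu = 2 gives A_2.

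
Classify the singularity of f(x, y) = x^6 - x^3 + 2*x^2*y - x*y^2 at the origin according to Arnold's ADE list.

The Hessian of f at 0 has rank 0. Corank 2; j^3 = -x*(x - y)^2 has shape L^2 M (L != M), so D-series; mu = 7 gives D_7.

D_7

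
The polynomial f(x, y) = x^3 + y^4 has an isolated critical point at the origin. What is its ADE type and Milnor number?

The Hessian of f at 0 has rank 0. Corank 2; j^3 = x^3 is a perfect cube, so E-series; the 4-jet and mu = 6 give E_6.

Type E_6, Milnor number mu = 6.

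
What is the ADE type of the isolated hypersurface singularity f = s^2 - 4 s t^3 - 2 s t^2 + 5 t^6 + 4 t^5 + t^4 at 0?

A_5

The Hessian of f at 0 has rank 1. Corank 1: A-series; mu = 5 gives A_5.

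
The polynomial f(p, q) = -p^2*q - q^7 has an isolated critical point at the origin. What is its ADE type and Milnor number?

Type D8, Milnor number mu = 8.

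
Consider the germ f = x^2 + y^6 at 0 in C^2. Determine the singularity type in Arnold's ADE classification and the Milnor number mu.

Type A_5, Milnor number mu = 5.

The Hessian of f at 0 is [[2, 0], [0, 0]] with rank 1, so corank 1. A Groebner basis of the Jacobian ideal J(f) in C{x,y} is {y^5, x}; counting standard monomials gives mu = 5. Corank 1: A-series; mu = 5 gives A_5.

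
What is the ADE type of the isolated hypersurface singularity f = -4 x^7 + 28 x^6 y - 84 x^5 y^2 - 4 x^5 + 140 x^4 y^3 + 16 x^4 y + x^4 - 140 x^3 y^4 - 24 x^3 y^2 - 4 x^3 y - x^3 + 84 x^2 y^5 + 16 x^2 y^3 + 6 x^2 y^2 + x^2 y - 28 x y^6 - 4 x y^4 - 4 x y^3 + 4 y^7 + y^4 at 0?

The Hessian of f at 0 has rank 0. Corank 2; j^3 = -x^2*(x - y) has shape L^2 M (L != M), so D-series; mu = 5 gives D_5.

D_{5}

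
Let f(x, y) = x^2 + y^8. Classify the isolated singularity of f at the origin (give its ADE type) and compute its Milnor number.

The Hessian of f at 0 has rank 1. Corank 1: A-series; mu = 7 gives A_7.

Type A_7, Milnor number mu = 7.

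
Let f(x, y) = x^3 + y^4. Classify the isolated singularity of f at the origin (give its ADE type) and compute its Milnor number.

Type E6, Milnor number mu = 6.

The Hessian of f at 0 has rank 0. Corank 2; j^3 = x^3 is a perfect cube, so E-series; the 4-jet and mu = 6 give E_6.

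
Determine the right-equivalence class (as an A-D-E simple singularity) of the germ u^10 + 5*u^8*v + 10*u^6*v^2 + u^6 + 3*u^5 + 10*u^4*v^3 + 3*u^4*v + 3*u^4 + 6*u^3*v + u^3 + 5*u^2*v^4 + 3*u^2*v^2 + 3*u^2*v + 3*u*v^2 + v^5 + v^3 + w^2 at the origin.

E_8

The Hessian of f at 0 has rank 1. Corank 2; j^3 = (u + v)^3 is a perfect cube, so E-series; the 5-jet and mu = 8 give E_8.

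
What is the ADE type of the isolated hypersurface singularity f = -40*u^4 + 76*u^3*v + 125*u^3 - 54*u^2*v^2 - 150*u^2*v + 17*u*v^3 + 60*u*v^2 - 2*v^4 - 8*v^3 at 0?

The Hessian of f at 0 has rank 0. Corank 2; j^3 = (5*u - 2*v)^3 is a perfect cube, so E-series; the 4-jet and mu = 7 give E_7.

E7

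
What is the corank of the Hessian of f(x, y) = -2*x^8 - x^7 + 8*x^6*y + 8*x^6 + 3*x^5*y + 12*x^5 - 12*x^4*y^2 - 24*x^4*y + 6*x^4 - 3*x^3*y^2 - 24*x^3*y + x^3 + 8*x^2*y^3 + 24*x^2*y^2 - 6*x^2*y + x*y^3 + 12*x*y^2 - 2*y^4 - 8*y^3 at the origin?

2

The Hessian at 0 is [[0, 0], [0, 0]] of rank 0; hence corank 2.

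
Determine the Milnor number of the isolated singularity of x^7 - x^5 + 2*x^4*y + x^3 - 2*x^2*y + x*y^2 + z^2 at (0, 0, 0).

6

The Hessian of f at 0 is [[0, 0, 0], [0, 0, 0], [0, 0, 2]] with rank 1, so corank 2. A Groebner basis of the Jacobian ideal J(f) in C{x,y,z} is {-x*y/6 + y^4 + y^2/6, x*y^2 - y^3, x^2 - 7*x*y/6 + y^2/6, z}; counting standard monomials gives mu = 6. Corank 2; j^3 = x*(x - y)^2 has shape L^2 M (L != M), so D-series; mu = 6 gives D_6.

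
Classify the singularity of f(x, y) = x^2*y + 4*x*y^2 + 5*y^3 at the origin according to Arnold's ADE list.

The Hessian of f at 0 has rank 0. Corank 2; j^3 = y*(x^2 + 4*x*y + 5*y^2) splits into three distinct lines over C (the quadratic factor has nonzero discriminant), so D_4.

D_4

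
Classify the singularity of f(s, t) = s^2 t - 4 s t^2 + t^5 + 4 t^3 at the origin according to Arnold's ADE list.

D_6

The Hessian of f at 0 is [[0, 0], [0, 0]] with rank 0, so corank 2. A Groebner basis of the Jacobian ideal J(f) in C{s,t} is {s^2/5 + t^4 - 4*t^2/5, s^3 - 8*t^3, s*t - 2*t^2}; counting standard monomials gives mu = 6. Corank 2; j^3 = t*(s - 2*t)^2 has shape L^2 M (L != M), so D-series; mu = 6 gives D_6.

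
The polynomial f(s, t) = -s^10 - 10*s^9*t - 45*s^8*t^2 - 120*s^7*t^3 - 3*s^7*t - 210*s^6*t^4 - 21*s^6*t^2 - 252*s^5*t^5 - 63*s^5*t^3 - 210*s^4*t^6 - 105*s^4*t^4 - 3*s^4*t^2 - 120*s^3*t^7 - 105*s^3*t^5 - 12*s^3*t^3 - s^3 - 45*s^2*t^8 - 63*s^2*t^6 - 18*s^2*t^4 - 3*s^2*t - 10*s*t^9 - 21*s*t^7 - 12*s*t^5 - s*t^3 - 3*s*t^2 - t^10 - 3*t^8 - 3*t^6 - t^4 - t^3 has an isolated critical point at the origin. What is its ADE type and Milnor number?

The Hessian of f at 0 has rank 0. Corank 2; j^3 = -(s + t)^3 is a perfect cube, so E-series; the 4-jet and mu = 7 give E_7.

Type E7, Milnor number mu = 7.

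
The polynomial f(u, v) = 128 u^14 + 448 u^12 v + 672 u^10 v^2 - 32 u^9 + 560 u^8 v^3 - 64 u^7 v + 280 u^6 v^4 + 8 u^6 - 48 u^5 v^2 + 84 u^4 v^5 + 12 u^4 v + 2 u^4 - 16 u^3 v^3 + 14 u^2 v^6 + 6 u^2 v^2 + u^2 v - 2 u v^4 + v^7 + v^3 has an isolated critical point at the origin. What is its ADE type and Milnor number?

The Hessian of f at 0 has rank 0. Corank 2; j^3 = v*(u^2 + v^2) splits into three distinct lines over C (the quadratic factor has nonzero discriminant), so D_4.

Type D_{4}, Milnor number mu = 4.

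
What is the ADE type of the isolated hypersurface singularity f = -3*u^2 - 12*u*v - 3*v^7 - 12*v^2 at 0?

A_6

The Hessian of f at 0 is [[-6, -12], [-12, -24]] with rank 1, so corank 1. A Groebner basis of the Jacobian ideal J(f) in C{u,v} is {v^6, u + 2*v}; counting standard monomials gives mu = 6. Corank 1: A-series; mu = 6 gives A_6.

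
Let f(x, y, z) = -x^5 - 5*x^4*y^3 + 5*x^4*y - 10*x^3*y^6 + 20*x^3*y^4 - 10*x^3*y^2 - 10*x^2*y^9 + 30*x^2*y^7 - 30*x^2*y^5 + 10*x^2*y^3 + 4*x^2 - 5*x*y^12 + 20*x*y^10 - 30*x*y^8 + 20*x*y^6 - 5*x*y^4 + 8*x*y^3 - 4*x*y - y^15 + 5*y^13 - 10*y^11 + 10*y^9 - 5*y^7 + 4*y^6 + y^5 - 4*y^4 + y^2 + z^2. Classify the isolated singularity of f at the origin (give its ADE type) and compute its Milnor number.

The Hessian of f at 0 is [[8, -4, 0], [-4, 2, 0], [0, 0, 2]] with rank 2, so corank 1. A Groebner basis of the Jacobian ideal J(f) in C{x,y,z} is {x + y^3 - y/2, x^2 - y^2/4, x*y - y^2/2, z}; counting standard monomials gives mu = 4. Corank 1: A-series; mu = 4 gives A_4.

Type A4, Milnor number mu = 4.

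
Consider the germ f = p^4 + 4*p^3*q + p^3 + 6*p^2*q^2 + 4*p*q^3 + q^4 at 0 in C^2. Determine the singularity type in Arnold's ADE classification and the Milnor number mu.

The Hessian of f at 0 has rank 0. Corank 2; j^3 = p^3 is a perfect cube, so E-series; the 4-jet and mu = 6 give E_6.

Type E6, Milnor number mu = 6.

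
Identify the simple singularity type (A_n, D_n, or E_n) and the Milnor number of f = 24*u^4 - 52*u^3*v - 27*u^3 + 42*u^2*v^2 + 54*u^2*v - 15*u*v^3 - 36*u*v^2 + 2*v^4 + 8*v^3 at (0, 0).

Type E7, Milnor number mu = 7.

The Hessian of f at 0 has rank 0. Corank 2; j^3 = -(3*u - 2*v)^3 is a perfect cube, so E-series; the 4-jet and mu = 7 give E_7.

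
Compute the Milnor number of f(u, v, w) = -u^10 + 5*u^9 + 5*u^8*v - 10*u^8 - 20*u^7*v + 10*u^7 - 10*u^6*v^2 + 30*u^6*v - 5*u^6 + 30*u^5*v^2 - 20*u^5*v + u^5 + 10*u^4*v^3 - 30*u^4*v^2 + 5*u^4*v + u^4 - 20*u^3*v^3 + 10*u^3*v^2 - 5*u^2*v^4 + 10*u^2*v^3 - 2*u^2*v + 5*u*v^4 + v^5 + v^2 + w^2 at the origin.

The Hessian of f at 0 is [[0, 0, 0], [0, 2, 0], [0, 0, 2]] with rank 2, so corank 1. A Groebner basis of the Jacobian ideal J(f) in C{u,v,w} is {u^2 - v, v^2, w}; counting standard monomials gives mu = 4. Corank 1: A-series; mu = 4 gives A_4.

4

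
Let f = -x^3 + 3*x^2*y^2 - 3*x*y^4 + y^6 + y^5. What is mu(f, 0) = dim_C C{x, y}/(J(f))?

The Hessian of f at 0 has rank 0. Corank 2; j^3 = -x^3 is a perfect cube, so E-series; the 5-jet and mu = 8 give E_8.

8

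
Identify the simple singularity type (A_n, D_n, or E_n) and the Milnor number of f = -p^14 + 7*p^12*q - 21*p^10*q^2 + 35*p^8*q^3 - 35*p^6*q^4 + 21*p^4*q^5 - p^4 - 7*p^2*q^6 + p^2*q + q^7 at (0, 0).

The Hessian of f at 0 has rank 0. Corank 2; j^3 = p^2*q has shape L^2 M (L != M), so D-series; mu = 8 gives D_8.

Type D_8, Milnor number mu = 8.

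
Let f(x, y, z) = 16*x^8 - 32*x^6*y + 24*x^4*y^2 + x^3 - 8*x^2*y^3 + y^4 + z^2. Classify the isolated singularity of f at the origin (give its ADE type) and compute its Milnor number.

Type E6, Milnor number mu = 6.

The Hessian of f at 0 has rank 1. Corank 2; j^3 = x^3 is a perfect cube, so E-series; the 4-jet and mu = 6 give E_6.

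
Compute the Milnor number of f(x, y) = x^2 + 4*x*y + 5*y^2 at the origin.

The Hessian of f at 0 has rank 2. Corank 0: nondegenerate Morse point, so A_1.

1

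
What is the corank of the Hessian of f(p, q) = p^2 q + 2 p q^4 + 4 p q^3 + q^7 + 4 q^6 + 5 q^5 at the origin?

Hessian at 0 has rank 0.

2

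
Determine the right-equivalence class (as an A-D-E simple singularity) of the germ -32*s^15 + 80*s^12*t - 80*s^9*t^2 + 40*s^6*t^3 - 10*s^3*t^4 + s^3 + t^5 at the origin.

E8

The Hessian of f at 0 has rank 0. Corank 2; j^3 = s^3 is a perfect cube, so E-series; the 5-jet and mu = 8 give E_8.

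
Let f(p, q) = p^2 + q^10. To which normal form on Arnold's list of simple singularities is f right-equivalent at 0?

A_9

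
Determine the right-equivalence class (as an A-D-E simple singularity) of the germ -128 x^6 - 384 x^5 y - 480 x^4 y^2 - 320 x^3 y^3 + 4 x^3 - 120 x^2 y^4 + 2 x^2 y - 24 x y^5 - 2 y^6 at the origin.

D7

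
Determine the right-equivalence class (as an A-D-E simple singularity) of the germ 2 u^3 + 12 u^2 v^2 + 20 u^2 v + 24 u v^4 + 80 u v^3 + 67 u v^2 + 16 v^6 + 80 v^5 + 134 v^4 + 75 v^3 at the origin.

D_4

The Hessian of f at 0 is [[0, 0], [0, 0]] with rank 0, so corank 2. A Groebner basis of the Jacobian ideal J(f) in C{u,v} is {v^3, u^2 - 11*v^2/2, u*v + 5*v^2/2}; counting standard monomials gives mu = 4. Corank 2; j^3 = (u + 3*v)*(2*u^2 + 14*u*v + 25*v^2) splits into three distinct lines over C (the quadratic factor has nonzero discriminant), so D_4.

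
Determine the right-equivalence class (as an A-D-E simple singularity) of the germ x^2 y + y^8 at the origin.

D9

The Hessian of f at 0 has rank 0. Corank 2; j^3 = x^2*y has shape L^2 M (L != M), so D-series; mu = 9 gives D_9.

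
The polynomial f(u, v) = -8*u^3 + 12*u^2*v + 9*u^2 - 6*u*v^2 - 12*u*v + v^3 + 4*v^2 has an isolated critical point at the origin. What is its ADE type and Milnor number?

The Hessian of f at 0 is [[18, -12], [-12, 8]] with rank 1, so corank 1. A Groebner basis of the Jacobian ideal J(f) in C{u,v} is {v^2, u - 2*v/3}; counting standard monomials gives mu = 2. Corank 1: A-series; mu = 2 gives A_2.

Type A_2, Milnor number mu = 2.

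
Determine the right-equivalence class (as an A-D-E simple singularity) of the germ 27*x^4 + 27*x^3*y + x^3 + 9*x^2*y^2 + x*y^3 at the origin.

The Hessian of f at 0 has rank 0. Corank 2; j^3 = x^3 is a perfect cube, so E-series; the 4-jet and mu = 7 give E_7.

E7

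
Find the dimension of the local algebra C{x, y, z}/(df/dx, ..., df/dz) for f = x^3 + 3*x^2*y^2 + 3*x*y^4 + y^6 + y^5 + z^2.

8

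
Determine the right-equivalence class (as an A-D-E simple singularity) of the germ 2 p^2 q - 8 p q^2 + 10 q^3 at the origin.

D_{4}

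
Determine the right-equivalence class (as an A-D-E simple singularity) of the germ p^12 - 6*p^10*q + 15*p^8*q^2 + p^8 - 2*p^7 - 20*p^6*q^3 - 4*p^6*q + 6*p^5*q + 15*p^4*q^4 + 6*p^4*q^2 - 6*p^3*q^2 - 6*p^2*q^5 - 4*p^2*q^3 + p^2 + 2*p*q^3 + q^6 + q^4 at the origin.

The Hessian of f at 0 has rank 1. Corank 1: A-series; mu = 3 gives A_3.

A3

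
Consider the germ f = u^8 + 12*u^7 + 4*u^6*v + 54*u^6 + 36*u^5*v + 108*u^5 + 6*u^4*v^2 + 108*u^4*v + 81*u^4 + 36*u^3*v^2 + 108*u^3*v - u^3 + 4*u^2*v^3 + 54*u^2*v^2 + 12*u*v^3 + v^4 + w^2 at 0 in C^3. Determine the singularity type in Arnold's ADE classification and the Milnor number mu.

The Hessian of f at 0 is [[0, 0, 0], [0, 0, 0], [0, 0, 2]] with rank 1, so corank 2. A Groebner basis of the Jacobian ideal J(f) in C{u,v,w} is {v^4, u*v^2 + v^3/9, u^2, w}; counting standard monomials gives mu = 6. Corank 2; j^3 = -u^3 is a perfect cube, so E-series; the 4-jet and mu = 6 give E_6.

Type E6, Milnor number mu = 6.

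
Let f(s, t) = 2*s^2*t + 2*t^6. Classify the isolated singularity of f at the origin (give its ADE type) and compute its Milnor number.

Type D_7, Milnor number mu = 7.

The Hessian of f at 0 is [[0, 0], [0, 0]] with rank 0, so corank 2. A Groebner basis of the Jacobian ideal J(f) in C{s,t} is {s^2/6 + t^5, s^3, s*t}; counting standard monomials gives mu = 7. Corank 2; j^3 = 2*s^2*t has shape L^2 M (L != M), so D-series; mu = 7 gives D_7.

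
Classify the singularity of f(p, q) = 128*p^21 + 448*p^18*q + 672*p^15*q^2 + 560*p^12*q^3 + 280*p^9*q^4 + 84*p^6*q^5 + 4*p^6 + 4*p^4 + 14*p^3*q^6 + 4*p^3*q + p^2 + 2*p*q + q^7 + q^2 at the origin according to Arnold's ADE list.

The Hessian of f at 0 has rank 1. Corank 1: A-series; mu = 6 gives A_6.

A6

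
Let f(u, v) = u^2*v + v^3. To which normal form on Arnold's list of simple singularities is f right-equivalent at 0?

The Hessian of f at 0 is [[0, 0], [0, 0]] with rank 0, so corank 2. A Groebner basis of the Jacobian ideal J(f) in C{u,v} is {v^3, u^2 + 3*v^2, u*v}; counting standard monomials gives mu = 4. Corank 2; j^3 = v*(u^2 + v^2) splits into three distinct lines over C (the quadratic factor has nonzero discriminant), so D_4.

D_{4}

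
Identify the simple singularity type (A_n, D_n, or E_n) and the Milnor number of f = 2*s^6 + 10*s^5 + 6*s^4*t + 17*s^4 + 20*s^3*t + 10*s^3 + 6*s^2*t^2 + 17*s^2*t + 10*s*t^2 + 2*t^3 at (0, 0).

The Hessian of f at 0 has rank 0. Corank 2; j^3 = (2*s + t)*(5*s^2 + 6*s*t + 2*t^2) splits into three distinct lines over C (the quadratic factor has nonzero discriminant), so D_4.

Type D4, Milnor number mu = 4.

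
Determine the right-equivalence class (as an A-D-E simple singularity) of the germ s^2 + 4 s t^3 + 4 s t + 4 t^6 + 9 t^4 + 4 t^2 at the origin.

A_3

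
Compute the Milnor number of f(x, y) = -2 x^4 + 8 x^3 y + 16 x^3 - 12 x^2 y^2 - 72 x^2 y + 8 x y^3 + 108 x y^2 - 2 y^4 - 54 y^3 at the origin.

The Hessian of f at 0 is [[0, 0], [0, 0]] with rank 0, so corank 2. A Groebner basis of the Jacobian ideal J(f) in C{x,y} is {y^4, x*y^2 - 4*y^3/3, x^2 - 3*x*y + 9*y^2/4}; counting standard monomials gives mu = 6. Corank 2; j^3 = 2*(2*x - 3*y)^3 is a perfect cube, so E-series; the 4-jet and mu = 6 give E_6.

6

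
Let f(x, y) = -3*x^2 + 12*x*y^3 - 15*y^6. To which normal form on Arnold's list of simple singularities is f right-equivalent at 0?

The Hessian of f at 0 has rank 1. Corank 1: A-series; mu = 5 gives A_5.

A_5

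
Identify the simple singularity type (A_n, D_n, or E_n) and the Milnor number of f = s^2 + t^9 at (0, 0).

Type A8, Milnor number mu = 8.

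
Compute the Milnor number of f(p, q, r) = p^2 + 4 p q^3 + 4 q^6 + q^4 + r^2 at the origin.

3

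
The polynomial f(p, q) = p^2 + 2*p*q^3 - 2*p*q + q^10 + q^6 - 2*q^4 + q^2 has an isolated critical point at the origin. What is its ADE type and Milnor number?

Type A9, Milnor number mu = 9.

The Hessian of f at 0 has rank 1. Corank 1: A-series; mu = 9 gives A_9.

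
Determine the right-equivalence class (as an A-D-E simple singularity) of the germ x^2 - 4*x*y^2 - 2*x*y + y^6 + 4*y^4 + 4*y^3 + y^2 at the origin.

A5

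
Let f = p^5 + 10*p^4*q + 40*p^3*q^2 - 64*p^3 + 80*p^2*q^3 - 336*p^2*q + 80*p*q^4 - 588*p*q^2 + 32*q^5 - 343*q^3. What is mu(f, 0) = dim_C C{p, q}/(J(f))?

The Hessian of f at 0 has rank 0. Corank 2; j^3 = -(4*p + 7*q)^3 is a perfect cube, so E-series; the 5-jet and mu = 8 give E_8.

8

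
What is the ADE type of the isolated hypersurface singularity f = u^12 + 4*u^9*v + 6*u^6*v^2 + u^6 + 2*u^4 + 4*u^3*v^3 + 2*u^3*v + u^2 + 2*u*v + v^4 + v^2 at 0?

A3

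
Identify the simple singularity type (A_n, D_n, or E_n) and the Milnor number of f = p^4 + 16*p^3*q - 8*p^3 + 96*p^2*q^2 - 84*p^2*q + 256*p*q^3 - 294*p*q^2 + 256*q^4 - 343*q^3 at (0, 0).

The Hessian of f at 0 has rank 0. Corank 2; j^3 = -(2*p + 7*q)^3 is a perfect cube, so E-series; the 4-jet and mu = 6 give E_6.

Type E_6, Milnor number mu = 6.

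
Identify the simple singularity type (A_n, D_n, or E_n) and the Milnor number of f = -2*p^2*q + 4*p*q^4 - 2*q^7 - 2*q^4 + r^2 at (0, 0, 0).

The Hessian of f at 0 has rank 1. Corank 2; j^3 = -2*p^2*q has shape L^2 M (L != M), so D-series; mu = 5 gives D_5.

Type D5, Milnor number mu = 5.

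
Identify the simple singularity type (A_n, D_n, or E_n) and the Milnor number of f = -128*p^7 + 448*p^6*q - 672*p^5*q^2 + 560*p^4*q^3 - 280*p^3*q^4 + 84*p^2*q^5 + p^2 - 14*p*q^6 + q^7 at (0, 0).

The Hessian of f at 0 has rank 1. Corank 1: A-series; mu = 6 gives A_6.

Type A_{6}, Milnor number mu = 6.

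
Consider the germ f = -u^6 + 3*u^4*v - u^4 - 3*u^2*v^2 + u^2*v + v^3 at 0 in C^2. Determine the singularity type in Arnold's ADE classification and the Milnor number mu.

The Hessian of f at 0 is [[0, 0], [0, 0]] with rank 0, so corank 2. A Groebner basis of the Jacobian ideal J(f) in C{u,v} is {v^3, u^2 + 3*v^2, u*v}; counting standard monomials gives mu = 4. Corank 2; j^3 = v*(u^2 + v^2) splits into three distinct lines over C (the quadratic factor has nonzero discriminant), so D_4.

Type D_{4}, Milnor number mu = 4.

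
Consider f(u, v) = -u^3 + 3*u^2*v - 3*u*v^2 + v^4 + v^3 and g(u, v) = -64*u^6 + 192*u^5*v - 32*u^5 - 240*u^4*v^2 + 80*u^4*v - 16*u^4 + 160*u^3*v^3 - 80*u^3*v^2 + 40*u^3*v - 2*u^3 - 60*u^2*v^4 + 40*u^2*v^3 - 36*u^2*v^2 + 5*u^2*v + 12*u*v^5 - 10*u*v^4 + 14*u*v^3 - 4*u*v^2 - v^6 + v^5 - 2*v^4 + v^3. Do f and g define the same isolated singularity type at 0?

The Hessian of f at 0 has rank 0. Corank 2; j^3 = -(u - v)^3 is a perfect cube, so E-series; the 4-jet and mu = 6 give E_6. The Hessian of g at 0 has rank 0. Corank 2; j^3 = -(u - v)^2*(2*u - v) has shape L^2 M (L != M), so D-series; mu = 7 gives D_7. f is E_6 but g is D_7, hence not right-equivalent.

No.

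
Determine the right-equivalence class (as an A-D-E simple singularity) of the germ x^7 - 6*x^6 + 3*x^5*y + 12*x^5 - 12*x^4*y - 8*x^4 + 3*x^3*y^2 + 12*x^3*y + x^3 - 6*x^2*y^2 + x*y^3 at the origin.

E7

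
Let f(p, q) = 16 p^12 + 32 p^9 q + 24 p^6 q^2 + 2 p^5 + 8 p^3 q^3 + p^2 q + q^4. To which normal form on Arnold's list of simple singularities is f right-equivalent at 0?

The Hessian of f at 0 is [[0, 0], [0, 0]] with rank 0, so corank 2. A Groebner basis of the Jacobian ideal J(f) in C{p,q} is {p^3, p^2/4 + q^3, p*q}; counting standard monomials gives mu = 5. Corank 2; j^3 = p^2*q has shape L^2 M (L != M), so D-series; mu = 5 gives D_5.

D_5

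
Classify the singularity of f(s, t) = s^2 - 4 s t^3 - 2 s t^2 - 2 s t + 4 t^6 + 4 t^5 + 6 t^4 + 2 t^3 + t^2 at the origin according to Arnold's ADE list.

A_3

The Hessian of f at 0 has rank 1. Corank 1: A-series; mu = 3 gives A_3.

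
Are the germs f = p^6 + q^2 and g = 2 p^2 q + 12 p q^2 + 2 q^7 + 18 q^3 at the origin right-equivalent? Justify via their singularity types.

The Hessian of f at 0 is [[0, 0], [0, 2]] with rank 1, so corank 1. A Groebner basis of the Jacobian ideal J(f) in C{p,q} is {p^5, q}; counting standard monomials gives mu = 5. Corank 1: A-series; mu = 5 gives A_5. The Hessian of g at 0 is [[0, 0], [0, 0]] with rank 0, so corank 2. A Groebner basis of the Jacobian ideal J(g) in C{p,q} is {p^2/7 + q^6 - 9*q^2/7, p^3 + 27*q^3, p*q + 3*q^2}; counting standard monomials gives mu = 8. Corank 2; j^3 = 2*q*(p + 3*q)^2 has shape L^2 M (L != M), so D-series; mu = 8 gives D_8. f is A_5 but g is D_8, hence not right-equivalent.

No.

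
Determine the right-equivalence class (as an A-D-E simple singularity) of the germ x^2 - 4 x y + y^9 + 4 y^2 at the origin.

A_8

The Hessian of f at 0 has rank 1. Corank 1: A-series; mu = 8 gives A_8.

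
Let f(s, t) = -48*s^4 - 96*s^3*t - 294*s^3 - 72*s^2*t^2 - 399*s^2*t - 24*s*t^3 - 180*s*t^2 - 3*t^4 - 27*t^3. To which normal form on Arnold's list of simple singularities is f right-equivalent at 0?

D_{5}

The Hessian of f at 0 is [[0, 0], [0, 0]] with rank 0, so corank 2. A Groebner basis of the Jacobian ideal J(f) in C{s,t} is {s*t^2 + 1029*s*t/8 + 441*t^2/8, -2401*s*t/8 + t^3 - 1029*t^2/8, s^2 + 13*s*t/14 + 3*t^2/14}; counting standard monomials gives mu = 5. Corank 2; j^3 = -3*(2*s + t)*(7*s + 3*t)^2 has shape L^2 M (L != M), so D-series; mu = 5 gives D_5.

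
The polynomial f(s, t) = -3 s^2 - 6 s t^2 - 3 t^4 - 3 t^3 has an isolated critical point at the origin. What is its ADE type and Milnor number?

Type A_{2}, Milnor number mu = 2.

The Hessian of f at 0 has rank 1. Corank 1: A-series; mu = 2 gives A_2.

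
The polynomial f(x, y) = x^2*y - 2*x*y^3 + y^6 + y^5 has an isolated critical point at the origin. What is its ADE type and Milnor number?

Type D_{7}, Milnor number mu = 7.

The Hessian of f at 0 is [[0, 0], [0, 0]] with rank 0, so corank 2. A Groebner basis of the Jacobian ideal J(f) in C{x,y} is {x^3, x^2*y + x^2/6 - x*y^2/6, -x*y + y^3}; counting standard monomials gives mu = 7. Corank 2; j^3 = x^2*y has shape L^2 M (L != M), so D-series; mu = 7 gives D_7.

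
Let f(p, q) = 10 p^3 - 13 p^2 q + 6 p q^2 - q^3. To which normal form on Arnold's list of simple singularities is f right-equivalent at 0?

D_{4}

The Hessian of f at 0 has rank 0. Corank 2; j^3 = (2*p - q)*(5*p^2 - 4*p*q + q^2) splits into three distinct lines over C (the quadratic factor has nonzero discriminant), so D_4.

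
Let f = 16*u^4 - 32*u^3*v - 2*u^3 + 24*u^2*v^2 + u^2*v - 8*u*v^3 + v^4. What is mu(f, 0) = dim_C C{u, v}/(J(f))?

5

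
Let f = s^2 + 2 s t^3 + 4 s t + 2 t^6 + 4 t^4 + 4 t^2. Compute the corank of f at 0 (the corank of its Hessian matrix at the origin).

1

Hessian at 0 has rank 1.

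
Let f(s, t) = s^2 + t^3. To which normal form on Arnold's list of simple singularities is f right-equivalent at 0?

A_{2}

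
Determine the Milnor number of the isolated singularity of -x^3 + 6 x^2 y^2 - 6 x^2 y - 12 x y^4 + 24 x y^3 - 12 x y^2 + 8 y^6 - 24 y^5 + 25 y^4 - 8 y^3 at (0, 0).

6

The Hessian of f at 0 has rank 0. Corank 2; j^3 = -(x + 2*y)^3 is a perfect cube, so E-series; the 4-jet and mu = 6 give E_6.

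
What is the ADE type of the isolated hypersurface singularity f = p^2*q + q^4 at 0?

The Hessian of f at 0 is [[0, 0], [0, 0]] with rank 0, so corank 2. A Groebner basis of the Jacobian ideal J(f) in C{p,q} is {p^3, p^2/4 + q^3, p*q}; counting standard monomials gives mu = 5. Corank 2; j^3 = p^2*q has shape L^2 M (L != M), so D-series; mu = 5 gives D_5.

D_{5}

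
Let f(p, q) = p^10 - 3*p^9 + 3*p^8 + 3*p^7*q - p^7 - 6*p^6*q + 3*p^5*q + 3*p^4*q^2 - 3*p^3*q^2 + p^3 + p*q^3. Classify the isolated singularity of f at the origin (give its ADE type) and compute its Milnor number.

Type E7, Milnor number mu = 7.

The Hessian of f at 0 is [[0, 0], [0, 0]] with rank 0, so corank 2. A Groebner basis of the Jacobian ideal J(f) in C{p,q} is {p^3, p*q^2, 3*p^2 + q^3}; counting standard monomials gives mu = 7. Corank 2; j^3 = p^3 is a perfect cube, so E-series; the 4-jet and mu = 7 give E_7.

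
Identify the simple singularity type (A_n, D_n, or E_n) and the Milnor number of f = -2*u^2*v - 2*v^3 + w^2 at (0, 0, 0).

The Hessian of f at 0 has rank 1. Corank 2; j^3 = -2*v*(u^2 + v^2) splits into three distinct lines over C (the quadratic factor has nonzero discriminant), so D_4.

Type D4, Milnor number mu = 4.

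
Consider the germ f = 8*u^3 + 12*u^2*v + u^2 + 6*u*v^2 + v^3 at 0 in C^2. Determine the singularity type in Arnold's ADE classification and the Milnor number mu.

Type A2, Milnor number mu = 2.

The Hessian of f at 0 has rank 1. Corank 1: A-series; mu = 2 gives A_2.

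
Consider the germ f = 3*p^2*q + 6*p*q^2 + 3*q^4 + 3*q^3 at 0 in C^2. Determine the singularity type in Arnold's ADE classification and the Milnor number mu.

Type D_5, Milnor number mu = 5.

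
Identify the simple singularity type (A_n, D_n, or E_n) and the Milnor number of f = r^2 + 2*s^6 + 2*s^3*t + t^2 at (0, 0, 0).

Type A5, Milnor number mu = 5.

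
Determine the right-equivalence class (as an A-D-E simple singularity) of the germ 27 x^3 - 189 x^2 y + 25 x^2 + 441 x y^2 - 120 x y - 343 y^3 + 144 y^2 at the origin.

A_2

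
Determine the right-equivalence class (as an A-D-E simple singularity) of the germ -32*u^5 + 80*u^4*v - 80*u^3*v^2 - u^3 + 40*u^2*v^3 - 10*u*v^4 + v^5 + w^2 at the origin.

E8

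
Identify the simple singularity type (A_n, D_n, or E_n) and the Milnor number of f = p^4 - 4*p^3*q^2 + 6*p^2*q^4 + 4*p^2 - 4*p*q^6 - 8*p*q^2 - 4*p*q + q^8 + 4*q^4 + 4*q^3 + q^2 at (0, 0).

Type A3, Milnor number mu = 3.

The Hessian of f at 0 has rank 1. Corank 1: A-series; mu = 3 gives A_3.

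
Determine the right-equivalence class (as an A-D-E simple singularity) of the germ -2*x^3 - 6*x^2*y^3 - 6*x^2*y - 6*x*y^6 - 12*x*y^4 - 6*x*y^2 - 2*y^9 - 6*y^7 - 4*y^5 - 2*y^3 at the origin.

E_8

The Hessian of f at 0 has rank 0. Corank 2; j^3 = -2*(x + y)^3 is a perfect cube, so E-series; the 5-jet and mu = 8 give E_8.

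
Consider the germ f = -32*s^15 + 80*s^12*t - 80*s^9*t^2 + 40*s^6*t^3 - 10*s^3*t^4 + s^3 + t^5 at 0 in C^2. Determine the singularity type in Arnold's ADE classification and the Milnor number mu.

Type E_8, Milnor number mu = 8.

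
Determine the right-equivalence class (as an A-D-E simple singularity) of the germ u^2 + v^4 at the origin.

The Hessian of f at 0 has rank 1. Corank 1: A-series; mu = 3 gives A_3.

A3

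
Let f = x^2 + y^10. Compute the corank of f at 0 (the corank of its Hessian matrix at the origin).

1

Hessian at 0 has rank 1.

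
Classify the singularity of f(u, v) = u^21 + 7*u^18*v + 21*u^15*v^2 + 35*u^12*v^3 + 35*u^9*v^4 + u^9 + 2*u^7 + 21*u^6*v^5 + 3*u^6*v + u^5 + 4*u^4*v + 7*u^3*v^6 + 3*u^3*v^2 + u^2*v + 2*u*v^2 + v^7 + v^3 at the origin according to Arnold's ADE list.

D8

The Hessian of f at 0 has rank 0. Corank 2; j^3 = v*(u + v)^2 has shape L^2 M (L != M), so D-series; mu = 8 gives D_8.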